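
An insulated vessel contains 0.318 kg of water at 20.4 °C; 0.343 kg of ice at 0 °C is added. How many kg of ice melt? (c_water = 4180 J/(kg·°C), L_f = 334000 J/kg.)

m_melted ≈ 0.0812 kg

Water can give up m c ΔT = 0.318·4180·20.4 = 27116 J before reaching 0 °C.
To melt every bit of ice: 0.343·334000 = 114562 J.
That's not enough to melt it all — equilibrium is at 0 °C with ice remaining.
m_melt = 27116 / L_f = 0.08119 kg.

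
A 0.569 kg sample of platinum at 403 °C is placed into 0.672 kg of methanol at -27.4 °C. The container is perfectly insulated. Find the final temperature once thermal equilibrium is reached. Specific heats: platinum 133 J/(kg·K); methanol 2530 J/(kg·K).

T_f ≈ -9.1 °C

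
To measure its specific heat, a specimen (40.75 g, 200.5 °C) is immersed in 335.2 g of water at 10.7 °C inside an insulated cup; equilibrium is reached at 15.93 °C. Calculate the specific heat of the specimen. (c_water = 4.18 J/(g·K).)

c ≈ 0.974 J/(g·K)

Heat lost by the specimen = heat gained by the water:
40.75·c·(200.5 − 15.93) = 335.2·4.18·(15.93 − 10.7)
7521.2 c = 7327.9  ⇒  c ≈ 0.9743 J/(g·K)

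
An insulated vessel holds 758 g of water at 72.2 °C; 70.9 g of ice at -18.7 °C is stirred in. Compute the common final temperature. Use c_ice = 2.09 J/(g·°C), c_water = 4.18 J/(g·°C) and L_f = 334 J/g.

Conservation of energy gives ΣQ = 0:
ice -18.7→0 °C: 70.9×2.09×18.7 = 2771; fusion: m_ice L_f = 70.9×334 = 23681; warm the meltwater: 296.36 T; water: 3168.4(T − 72.2)
3464.8 T = 228761 − 26452 = 202310
T ≈ 58.39 °C — above 0 °C, consistent with complete melting.

T_f ≈ 58.4 °C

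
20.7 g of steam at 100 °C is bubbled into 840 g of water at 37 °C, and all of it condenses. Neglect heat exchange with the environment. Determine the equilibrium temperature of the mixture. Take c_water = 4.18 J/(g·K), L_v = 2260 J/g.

T_f ≈ 51.5 °C

Let T be the final temperature. ΣQ_i = 0:
condense steam: −20.7·2260 = −46782
  condensed water 100 °C→T: 86.53(T − 100)
  water warms: 840·4.18·(T − 37) = 3511.2(T − 37)
3597.7 T = 46782 + 8652.6 + 129914 = 185349
T ≈ 51.52 °C — below 100 °C, confirming all the steam condensed.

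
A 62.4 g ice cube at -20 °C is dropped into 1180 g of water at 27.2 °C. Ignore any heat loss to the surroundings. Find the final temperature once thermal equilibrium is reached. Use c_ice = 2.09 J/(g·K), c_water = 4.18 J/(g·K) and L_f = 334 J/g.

T_f ≈ 21.3 °C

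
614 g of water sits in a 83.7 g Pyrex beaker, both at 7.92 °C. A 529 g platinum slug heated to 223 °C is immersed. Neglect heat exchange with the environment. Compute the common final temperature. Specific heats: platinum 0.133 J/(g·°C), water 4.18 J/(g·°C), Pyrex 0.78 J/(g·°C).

T_f ≈ 13.5 °C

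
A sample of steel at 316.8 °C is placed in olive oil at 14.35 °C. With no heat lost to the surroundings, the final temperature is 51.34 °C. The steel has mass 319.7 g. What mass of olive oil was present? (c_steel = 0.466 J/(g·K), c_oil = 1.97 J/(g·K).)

m ≈ 543 g

Let T be the final temperature. ΣQ_i = 0:
319.7·0.466·(51.34 − 316.8) + m·1.97·(51.34 − 14.35) = 0
72.87 m = 39548
m = 39548/72.87 ≈ 542.7 g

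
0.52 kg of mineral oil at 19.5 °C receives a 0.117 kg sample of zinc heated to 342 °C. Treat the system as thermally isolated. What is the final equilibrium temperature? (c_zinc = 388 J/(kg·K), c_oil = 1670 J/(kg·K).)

With ΣQ=0 the equilibrium temperature is the m·c-weighted mean:
T_f = (45.4×342 + 868.4×19.5) / (45.4 + 868.4)
    = 32459 / 913.8 ≈ 35.52 °C

T_f ≈ 35.5 °C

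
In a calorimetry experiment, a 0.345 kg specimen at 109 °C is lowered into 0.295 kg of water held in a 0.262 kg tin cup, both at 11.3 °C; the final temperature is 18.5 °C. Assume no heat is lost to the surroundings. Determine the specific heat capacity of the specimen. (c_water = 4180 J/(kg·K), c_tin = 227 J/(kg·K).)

Let T be the final temperature. ΣQ_i = 0:
0.345×c×(18.5 − 109) + 0.295×4180×(18.5 − 11.3) + 0.262×227×(18.5 − 11.3) = 0
-31.22 c = -9306.5
c = -9306.5/-31.22 ≈ 298.1 J/(kg·K)

c ≈ 298 J/(kg·K)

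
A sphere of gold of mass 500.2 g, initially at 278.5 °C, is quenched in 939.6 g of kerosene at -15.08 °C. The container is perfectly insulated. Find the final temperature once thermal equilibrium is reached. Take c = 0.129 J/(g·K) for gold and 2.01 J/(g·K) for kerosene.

Let T be the final temperature. ΣQ_i = 0:
500.2×0.129×(T − 278.5) + 939.6×2.01×(T − (-15.08)) = 0
64.53(T − 278.5) + 1888.6(T − (-15.08)) = 0
(64.53 + 1888.6) T = 64.53×278.5 + 1888.6×(-15.08)
T ≈ -5.38 °C

T_f ≈ -5.4 °C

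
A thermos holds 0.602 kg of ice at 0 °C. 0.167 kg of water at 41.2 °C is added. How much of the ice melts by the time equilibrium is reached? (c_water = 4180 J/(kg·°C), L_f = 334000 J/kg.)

Cooling the water to 0 °C releases 0.167×4180×41.2 = 28760 J.
Fully melting the ice requires m_ice L_f = 0.602×334000 = 201068 J.
28760 J < 201068 J, so only part of the ice melts and the system sits at 0 °C.
Mass melted = 28760/334000 ≈ 0.08611 kg.

m_melted ≈ 0.0861 kg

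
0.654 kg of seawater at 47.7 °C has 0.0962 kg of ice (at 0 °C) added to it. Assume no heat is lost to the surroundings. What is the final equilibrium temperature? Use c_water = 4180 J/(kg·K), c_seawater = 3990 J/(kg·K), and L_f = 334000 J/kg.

Conservation of energy gives ΣQ = 0:
latent heat to melt: 0.0962×334000 = 32131
  warm the meltwater: 402.12 T
  seawater cools: 0.654×3990×(T − 47.7) = 2609.5(T − 47.7)
3011.6 T = 124471 − 32131 = 92340
T ≈ 30.66 °C — above 0 °C, consistent with complete melting.

T_f ≈ 30.7 °C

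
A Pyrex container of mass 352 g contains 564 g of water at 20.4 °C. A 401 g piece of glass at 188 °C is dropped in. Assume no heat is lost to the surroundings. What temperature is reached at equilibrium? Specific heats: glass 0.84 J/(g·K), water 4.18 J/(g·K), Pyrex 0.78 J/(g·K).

T_f ≈ 39.4 °C

T_f is the heat-capacity-weighted average of the initial temperatures:
T_f = (336.84*188 + 2357.5*20.4 + 274.56*20.4) / (336.84 + 2357.5 + 274.56)
    = 117020 / 2968.9 ≈ 39.42 °C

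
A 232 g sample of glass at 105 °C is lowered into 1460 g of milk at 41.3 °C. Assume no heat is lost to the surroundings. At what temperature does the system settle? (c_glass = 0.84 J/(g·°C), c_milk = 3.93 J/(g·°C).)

T_f ≈ 43.4 °C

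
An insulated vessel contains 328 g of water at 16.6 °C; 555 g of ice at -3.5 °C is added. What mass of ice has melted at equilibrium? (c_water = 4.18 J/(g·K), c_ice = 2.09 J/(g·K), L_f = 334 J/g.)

m_melted ≈ 56 g

Cooling the water to 0 °C releases 328×4.18×16.6 = 22759 J.
Of that, 555×2.09×3.5 = 4059.8 J goes to bring the ice to 0 °C, leaving 18699 J.
Fully melting the ice requires m_ice L_f = 555×334 = 185370 J.
Since 18699 < 185370 J, not all the ice melts; equilibrium is at 0 °C.
m_melt = 18699 / L_f = 55.99 g.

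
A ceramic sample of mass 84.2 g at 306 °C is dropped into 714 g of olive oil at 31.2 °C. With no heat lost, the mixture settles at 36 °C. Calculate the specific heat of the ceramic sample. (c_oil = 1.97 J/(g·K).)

m_s c (T_s − T_f) = m_oil c_oil (T_f − T_0):
84.2×c×(306 − 36) = 714×1.97×(36 − 31.2)
22734 c = 6751.6  ⇒  c ≈ 0.297 J/(g·K)

c ≈ 0.297 J/(g·K)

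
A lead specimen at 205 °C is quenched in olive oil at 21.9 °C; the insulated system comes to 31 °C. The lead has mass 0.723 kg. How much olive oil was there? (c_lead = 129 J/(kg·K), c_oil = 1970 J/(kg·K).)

m ≈ 0.905 kg

|Q_lead| = |Q_oil|:
0.723·129·(205 − 31) = m·1970·(31 − 21.9)
17927 m = 16228  ⇒  m ≈ 0.9053 kg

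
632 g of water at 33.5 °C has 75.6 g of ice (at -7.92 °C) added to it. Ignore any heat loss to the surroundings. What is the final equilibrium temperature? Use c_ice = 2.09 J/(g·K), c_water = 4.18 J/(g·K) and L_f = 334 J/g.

T_f ≈ 21.0 °C

Conservation of energy gives ΣQ = 0:
warm ice to 0 °C: 75.6×2.09×(0 − (-7.92)) = 1251.4; latent heat to melt: 75.6×334 = 25250; meltwater 0→T: 75.6×4.18×T = 316.01 T; water cools: 632×4.18×(T − 33.5) = 2641.8(T − 33.5)
2957.8 T = 88499 − 26502 = 61997
T ≈ 20.96 °C — above 0 °C, consistent with complete melting.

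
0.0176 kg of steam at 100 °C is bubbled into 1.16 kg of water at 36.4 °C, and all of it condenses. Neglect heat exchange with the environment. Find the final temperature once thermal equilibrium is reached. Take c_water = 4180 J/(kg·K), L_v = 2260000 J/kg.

T_f ≈ 45.4 °C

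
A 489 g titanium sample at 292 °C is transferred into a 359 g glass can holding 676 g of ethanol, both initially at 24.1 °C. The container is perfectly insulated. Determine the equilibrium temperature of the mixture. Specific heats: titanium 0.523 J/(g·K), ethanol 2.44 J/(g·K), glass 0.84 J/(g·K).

Let T be the final temperature. ΣQ_i = 0:
489×0.523×(T − 292) + 676×2.44×(T − 24.1) + 359×0.84×(T − 24.1) = 0
255.75(T − 292) + 1649.4(T − 24.1) + 301.56(T − 24.1) = 0
(255.75 + 1649.4 + 301.56) T = 255.75×292 + 1649.4×24.1 + 301.56×24.1
T ≈ 55.15 °C

T_f ≈ 55.1 °C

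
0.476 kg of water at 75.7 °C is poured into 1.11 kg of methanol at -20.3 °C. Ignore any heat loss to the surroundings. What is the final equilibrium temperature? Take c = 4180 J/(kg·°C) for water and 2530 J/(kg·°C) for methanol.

With ΣQ=0 the equilibrium temperature is the m·c-weighted mean:
T_f = (1989.7×75.7 + 2808.3×(-20.3)) / (1989.7 + 2808.3)
    = 93610 / 4798 ≈ 19.51 °C

T_f ≈ 19.5 °C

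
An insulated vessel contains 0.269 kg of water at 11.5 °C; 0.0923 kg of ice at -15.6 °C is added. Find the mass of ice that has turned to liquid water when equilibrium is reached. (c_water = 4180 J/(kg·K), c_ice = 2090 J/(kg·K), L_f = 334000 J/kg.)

m_melted ≈ 0.0297 kg

Water can give up m c ΔT = 0.269×4180×11.5 = 12931 J before reaching 0 °C.
Of that, 0.0923×2090×15.6 = 3009.3 J goes to bring the ice to 0 °C, leaving 9921.5 J.
Melting all 0.0923 kg of ice would need 0.0923×334000 = 30828 J.
9921.5 J < 30828 J, so only part of the ice melts and the system sits at 0 °C.
Mass melted = 9921.5/334000 ≈ 0.02971 kg.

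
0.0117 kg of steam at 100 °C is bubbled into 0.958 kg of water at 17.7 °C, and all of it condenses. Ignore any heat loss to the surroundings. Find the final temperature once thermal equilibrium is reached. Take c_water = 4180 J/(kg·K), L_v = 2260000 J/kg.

T_f ≈ 25.2 °C

Net heat exchanged in the isolated system is zero:
condense steam: −0.0117×2260000 = −26442; condensate cools 100→T: 0.0117×4180×(T − 100) = 48.91(T − 100); water warms: 0.958×4180×(T − 17.7) = 4004.4(T − 17.7)
4053.3 T = 26442 + 4890.6 + 70879 = 102211
T ≈ 25.22 °C, under the boiling point, so the assumption holds.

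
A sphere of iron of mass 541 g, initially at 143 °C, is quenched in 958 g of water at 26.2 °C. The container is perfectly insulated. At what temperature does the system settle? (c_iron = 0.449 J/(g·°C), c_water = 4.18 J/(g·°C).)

Heat gained plus heat lost sum to zero:
541×0.449×(T − 143) + 958×4.18×(T − 26.2) = 0
4247.3 T = 139652
T = 139652 / 4247.3 = 32.9 °C

T_f ≈ 32.9 °C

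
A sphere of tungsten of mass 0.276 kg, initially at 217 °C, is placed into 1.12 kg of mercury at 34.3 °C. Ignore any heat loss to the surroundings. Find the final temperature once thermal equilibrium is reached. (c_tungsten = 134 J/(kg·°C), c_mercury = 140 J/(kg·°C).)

T_f ≈ 69.2 °C

Heat lost by the tungsten equals heat gained by the mercury:
0.276·134·(217 − T) = 1.12·140·(T − 34.3)
36.98(217 − T) = 156.8(T − 34.3)
193.78 T = 13404  ⇒  T ≈ 69.17 °C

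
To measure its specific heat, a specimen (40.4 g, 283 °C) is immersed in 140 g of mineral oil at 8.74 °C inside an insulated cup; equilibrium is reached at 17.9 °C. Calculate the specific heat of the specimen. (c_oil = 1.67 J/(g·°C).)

m_s c (T_s − T_f) = m_oil c_oil (T_f − T_0):
40.4×c×(283 − 17.9) = 140×1.67×(17.9 − 8.74)
10710 c = 2141.6  ⇒  c ≈ 0.2 J/(g·°C)

c ≈ 0.2 J/(g·°C)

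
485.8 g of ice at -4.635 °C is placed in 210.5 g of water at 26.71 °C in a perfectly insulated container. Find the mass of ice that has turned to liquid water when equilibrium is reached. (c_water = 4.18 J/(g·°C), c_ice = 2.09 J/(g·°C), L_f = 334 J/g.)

m_melted ≈ 56.3 g

Heat available from the water dropping to 0 °C: 210.5·4.18·26.71 = 23502 J.
Of that, 485.8·2.09·4.635 = 4706 J goes to bring the ice to 0 °C, leaving 18796 J.
Fully melting the ice requires m_ice L_f = 485.8·334 = 162257 J.
That's not enough to melt it all — equilibrium is at 0 °C with ice remaining.
m_melted·334 = 18796  ⇒  m_melted ≈ 56.27 g.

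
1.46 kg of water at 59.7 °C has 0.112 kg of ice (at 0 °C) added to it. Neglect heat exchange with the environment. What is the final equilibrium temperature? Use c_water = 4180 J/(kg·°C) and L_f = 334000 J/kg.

Conservation of energy gives ΣQ = 0:
fusion: m_ice L_f = 0.112·334000 = 37408
  warm the meltwater: 468.16 T
  water: 6102.8(T − 59.7)
6571 T = 364337 − 37408 = 326929
T ≈ 49.75 °C. Since T > 0 °C, the all-ice-melts assumption holds.

T_f ≈ 49.8 °C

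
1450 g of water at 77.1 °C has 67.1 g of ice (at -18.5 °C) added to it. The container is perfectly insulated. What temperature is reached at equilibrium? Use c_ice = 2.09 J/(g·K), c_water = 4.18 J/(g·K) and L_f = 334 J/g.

T_f ≈ 69.7 °C

Sum of m c ΔT and latent-heat terms is zero:
warm ice to 0 °C: 67.1·2.09·(0 − (-18.5)) = 2594.4
  latent heat to melt: 67.1·334 = 22411
  warm the meltwater: 280.48 T
  water: 6061(T − 77.1)
6341.5 T = 467303 − 25006 = 442297
T ≈ 69.75 °C (positive, so assuming full melt was valid).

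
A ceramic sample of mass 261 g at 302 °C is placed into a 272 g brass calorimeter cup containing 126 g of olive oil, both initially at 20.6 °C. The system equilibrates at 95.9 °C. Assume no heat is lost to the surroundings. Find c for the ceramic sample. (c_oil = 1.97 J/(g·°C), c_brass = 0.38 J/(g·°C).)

c ≈ 0.492 J/(g·°C)

Setting the total heat transfer to zero:
261·c·(95.9 − 302) + 126·1.97·(95.9 − 20.6) + 272·0.38·(95.9 − 20.6) = 0
-53792 c = -26474
c = -26474/-53792 ≈ 0.4922 J/(g·°C)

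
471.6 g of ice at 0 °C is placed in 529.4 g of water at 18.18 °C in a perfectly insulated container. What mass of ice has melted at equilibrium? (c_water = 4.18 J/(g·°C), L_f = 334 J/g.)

m_melted ≈ 120 g

Heat available from the water dropping to 0 °C: 529.4×4.18×18.18 = 40230 J.
Melting all 471.6 g of ice would need 471.6×334 = 157514 J.
Since 40230 < 157514 J, not all the ice melts; equilibrium is at 0 °C.
Mass melted = 40230/334 ≈ 120.5 g.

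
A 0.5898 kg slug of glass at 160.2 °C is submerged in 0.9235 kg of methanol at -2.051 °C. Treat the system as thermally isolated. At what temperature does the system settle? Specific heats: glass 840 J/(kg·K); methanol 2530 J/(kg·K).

T_f ≈ 26.3 °C

Setting the total heat transfer to zero:
0.5898·840·(T − 160.2) + 0.9235·2530·(T − (-2.051)) = 0
495.43(T − 160.2) + 2336.5(T − (-2.051)) = 0
(495.43 + 2336.5) T = 495.43·160.2 + 2336.5·(-2.051)
T = 74576/2831.9 ≈ 26.33 °C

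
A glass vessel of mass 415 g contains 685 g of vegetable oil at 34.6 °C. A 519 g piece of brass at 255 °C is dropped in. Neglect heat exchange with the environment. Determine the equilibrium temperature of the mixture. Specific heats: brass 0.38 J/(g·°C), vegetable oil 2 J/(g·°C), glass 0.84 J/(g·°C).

T_f ≈ 57.3 °C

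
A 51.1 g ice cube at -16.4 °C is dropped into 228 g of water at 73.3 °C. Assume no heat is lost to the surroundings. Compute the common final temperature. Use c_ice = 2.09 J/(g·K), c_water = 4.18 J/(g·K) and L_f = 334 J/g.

T_f ≈ 43.7 °C

Net heat exchanged in the isolated system is zero:
ice -16.4→0 °C: 51.1·2.09·16.4 = 1751.5
  latent heat to melt: 51.1·334 = 17067
  meltwater 0→T: 51.1·4.18·T = 213.6 T
  water cools: 228·4.18·(T − 73.3) = 953.04(T − 73.3)
1166.6 T = 69858 − 18819 = 51039
T ≈ 43.75 °C (positive, so assuming full melt was valid).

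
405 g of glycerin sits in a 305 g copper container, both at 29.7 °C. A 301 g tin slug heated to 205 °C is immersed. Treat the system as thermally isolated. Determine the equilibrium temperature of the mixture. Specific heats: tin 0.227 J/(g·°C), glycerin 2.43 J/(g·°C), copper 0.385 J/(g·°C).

With ΣQ=0 the equilibrium temperature is the m·c-weighted mean:
T_f = (68.33*205 + 984.15*29.7 + 117.42*29.7) / (68.33 + 984.15 + 117.42)
    = 46724 / 1169.9 ≈ 39.94 °C

T_f ≈ 39.9 °C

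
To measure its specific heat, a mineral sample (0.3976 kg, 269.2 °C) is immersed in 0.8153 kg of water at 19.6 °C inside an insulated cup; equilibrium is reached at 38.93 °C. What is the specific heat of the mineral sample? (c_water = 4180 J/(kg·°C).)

c ≈ 720 J/(kg·°C)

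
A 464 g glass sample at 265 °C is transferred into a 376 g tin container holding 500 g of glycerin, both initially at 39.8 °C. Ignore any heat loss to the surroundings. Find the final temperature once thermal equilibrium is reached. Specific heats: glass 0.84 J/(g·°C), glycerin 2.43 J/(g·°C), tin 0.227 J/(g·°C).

T_f is the heat-capacity-weighted average of the initial temperatures:
T_f = (389.76·265 + 1215·39.8 + 85.35·39.8) / (389.76 + 1215 + 85.35)
    = 155040 / 1690.1 ≈ 91.73 °C

T_f ≈ 91.7 °C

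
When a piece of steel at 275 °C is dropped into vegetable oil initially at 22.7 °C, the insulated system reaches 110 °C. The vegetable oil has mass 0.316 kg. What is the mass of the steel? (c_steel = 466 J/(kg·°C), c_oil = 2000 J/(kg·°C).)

m ≈ 0.718 kg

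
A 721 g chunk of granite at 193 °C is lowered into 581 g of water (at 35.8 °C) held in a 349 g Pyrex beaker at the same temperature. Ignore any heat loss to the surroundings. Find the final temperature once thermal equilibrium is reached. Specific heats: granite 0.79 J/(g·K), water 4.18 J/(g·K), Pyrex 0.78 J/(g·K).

T_f ≈ 63.2 °C

Energy conservation, ΣQ = 0:
721·0.79·(T − 193) + 581·4.18·(T − 35.8) + 349·0.78·(T − 35.8) = 0
569.59(T − 193) + 2428.6(T − 35.8) + 272.22(T − 35.8) = 0
(569.59 + 2428.6 + 272.22) T = 569.59·193 + 2428.6·35.8 + 272.22·35.8
T ≈ 63.18 °C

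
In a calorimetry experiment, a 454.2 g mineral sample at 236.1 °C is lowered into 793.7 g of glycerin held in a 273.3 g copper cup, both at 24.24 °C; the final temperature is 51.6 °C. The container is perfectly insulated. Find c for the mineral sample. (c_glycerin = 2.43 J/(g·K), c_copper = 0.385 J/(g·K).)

Setting the total heat transfer to zero:
454.2·c·(51.6 − 236.1) + 793.7·2.43·(51.6 − 24.24) + 273.3·0.385·(51.6 − 24.24) = 0
-83800 c = -55648
c = -55648/-83800 ≈ 0.6641 J/(g·K)

c ≈ 0.664 J/(g·K)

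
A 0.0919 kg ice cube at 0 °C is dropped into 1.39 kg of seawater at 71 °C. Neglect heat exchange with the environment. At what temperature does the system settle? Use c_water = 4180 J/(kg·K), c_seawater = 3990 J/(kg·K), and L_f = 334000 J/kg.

T_f ≈ 61.2 °C

Taking heat into each body as positive, Σ m c ΔT = 0:
latent heat to melt: 0.0919·334000 = 30695; warm the meltwater: 384.14 T; seawater: 5546.1(T − 71)
5930.2 T = 393773 − 30695 = 363078
T ≈ 61.22 °C — above 0 °C, consistent with complete melting.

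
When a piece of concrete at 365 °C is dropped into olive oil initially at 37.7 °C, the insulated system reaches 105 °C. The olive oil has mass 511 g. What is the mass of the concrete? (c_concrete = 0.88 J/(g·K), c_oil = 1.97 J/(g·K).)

|Q_concrete| = |Q_oil|:
m×0.88×(365 − 105) = 511×1.97×(105 − 37.7)
228.8 m = 67749  ⇒  m ≈ 296.1 g

m ≈ 296 g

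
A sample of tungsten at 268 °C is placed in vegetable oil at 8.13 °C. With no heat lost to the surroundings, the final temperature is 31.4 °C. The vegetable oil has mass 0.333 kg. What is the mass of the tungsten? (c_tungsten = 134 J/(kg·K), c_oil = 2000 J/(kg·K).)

Let T be the final temperature. ΣQ_i = 0:
m·134·(31.4 − 268) + 0.333·2000·(31.4 − 8.13) = 0
-31704 m = -15498
m = -15498/-31704 ≈ 0.4888 kg

m ≈ 0.489 kg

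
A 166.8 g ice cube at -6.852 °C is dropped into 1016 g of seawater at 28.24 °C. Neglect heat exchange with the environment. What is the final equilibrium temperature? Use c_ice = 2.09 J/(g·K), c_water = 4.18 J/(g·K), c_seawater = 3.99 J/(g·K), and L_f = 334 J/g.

T_f ≈ 11.9 °C

Setting the total heat transfer to zero:
warm ice to 0 °C: 166.8·2.09·(0 − (-6.852)) = 2388.7; melt ice: 166.8·334 = 55711; warm the meltwater: 697.22 T; seawater cools: 1016·3.99·(T − 28.24) = 4053.8(T − 28.24)
4751.1 T = 114480 − 58100 = 56381
T ≈ 11.87 °C (positive, so assuming full melt was valid).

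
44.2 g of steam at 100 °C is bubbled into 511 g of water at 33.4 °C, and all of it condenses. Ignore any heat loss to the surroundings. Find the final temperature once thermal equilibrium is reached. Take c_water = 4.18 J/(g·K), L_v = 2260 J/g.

T_f ≈ 81.7 °C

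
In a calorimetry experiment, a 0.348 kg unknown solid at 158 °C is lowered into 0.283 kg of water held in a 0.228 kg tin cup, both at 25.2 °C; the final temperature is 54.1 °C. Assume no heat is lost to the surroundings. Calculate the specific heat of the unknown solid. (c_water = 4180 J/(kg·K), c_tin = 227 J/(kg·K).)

c ≈ 987 J/(kg·K)

Let T be the final temperature. ΣQ_i = 0:
0.348×c×(54.1 − 158) + 0.283×4180×(54.1 − 25.2) + 0.228×227×(54.1 − 25.2) = 0
-36.16 c = -35683
c = -35683/-36.16 ≈ 986.9 J/(kg·K)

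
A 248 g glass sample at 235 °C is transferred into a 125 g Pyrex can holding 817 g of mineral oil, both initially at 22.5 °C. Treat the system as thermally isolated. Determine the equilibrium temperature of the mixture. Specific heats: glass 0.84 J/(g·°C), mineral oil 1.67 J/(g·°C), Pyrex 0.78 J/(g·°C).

Conservation of energy gives ΣQ = 0:
248×0.84×(T − 235) + 817×1.67×(T − 22.5) + 125×0.78×(T − 22.5) = 0
208.32(T − 235) + 1364.4(T − 22.5) + 97.5(T − 22.5) = 0
1670.2 T = 81848
T = 81848 / 1670.2 = 49 °C

T_f ≈ 49.0 °C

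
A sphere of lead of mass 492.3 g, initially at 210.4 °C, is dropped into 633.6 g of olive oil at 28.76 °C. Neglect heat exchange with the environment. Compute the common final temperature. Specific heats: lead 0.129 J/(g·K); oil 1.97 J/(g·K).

Heat lost by the lead equals heat gained by the oil:
492.3*0.129*(210.4 − T) = 633.6*1.97*(T − 28.76)
63.51(210.4 − T) = 1248.2(T − 28.76)
1311.7 T = 49260  ⇒  T ≈ 37.55 °C

T_f ≈ 37.6 °C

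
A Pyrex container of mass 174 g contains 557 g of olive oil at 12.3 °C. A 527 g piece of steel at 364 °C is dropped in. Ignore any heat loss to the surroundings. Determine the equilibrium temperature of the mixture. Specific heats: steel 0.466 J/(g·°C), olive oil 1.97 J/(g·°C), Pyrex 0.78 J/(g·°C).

Let T be the final temperature. ΣQ_i = 0:
527*0.466*(T − 364) + 557*1.97*(T − 12.3) + 174*0.78*(T − 12.3) = 0
245.58(T − 364) + 1097.3(T − 12.3) + 135.72(T − 12.3) = 0
1478.6 T = 104558
T = 104558 / 1478.6 = 70.7 °C

T_f ≈ 70.7 °C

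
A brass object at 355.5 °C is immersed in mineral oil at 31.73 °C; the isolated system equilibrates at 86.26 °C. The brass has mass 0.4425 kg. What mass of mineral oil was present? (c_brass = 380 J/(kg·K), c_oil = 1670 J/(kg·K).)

m ≈ 0.497 kg

Setting the total heat transfer to zero:
0.4425×380×(86.26 − 355.5) + m×1670×(86.26 − 31.73) = 0
91065 m = 45273
m = 45273/91065 ≈ 0.4971 kg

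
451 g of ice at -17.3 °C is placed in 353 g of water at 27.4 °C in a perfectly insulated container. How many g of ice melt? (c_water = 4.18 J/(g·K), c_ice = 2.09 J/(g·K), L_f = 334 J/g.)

Water can give up m c ΔT = 353·4.18·27.4 = 40430 J before reaching 0 °C.
Of that, 451·2.09·17.3 = 16307 J goes to bring the ice to 0 °C, leaving 24123 J.
Fully melting the ice requires m_ice L_f = 451·334 = 150634 J.
Since 24123 < 150634 J, not all the ice melts; equilibrium is at 0 °C.
m_melted·334 = 24123  ⇒  m_melted ≈ 72.22 g.

m_melted ≈ 72.2 g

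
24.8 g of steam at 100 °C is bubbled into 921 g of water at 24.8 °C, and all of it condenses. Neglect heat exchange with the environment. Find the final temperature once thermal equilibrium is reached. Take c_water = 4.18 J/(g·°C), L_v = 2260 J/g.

T_f ≈ 40.9 °C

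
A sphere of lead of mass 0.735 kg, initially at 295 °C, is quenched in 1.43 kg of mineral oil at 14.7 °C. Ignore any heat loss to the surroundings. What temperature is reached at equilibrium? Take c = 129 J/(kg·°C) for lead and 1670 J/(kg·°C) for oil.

|Q_lead| = |Q_oil|:
0.735×129×(295 − T) = 1.43×1670×(T − 14.7)
94.81(295 − T) = 2388.1(T − 14.7)
2482.9 T = 63075  ⇒  T ≈ 25.40 °C

T_f ≈ 25.4 °C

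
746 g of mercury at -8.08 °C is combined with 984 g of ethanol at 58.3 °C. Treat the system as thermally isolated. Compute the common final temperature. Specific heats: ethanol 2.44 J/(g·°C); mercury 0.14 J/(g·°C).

T_f ≈ 55.5 °C

Conservation of energy gives ΣQ = 0:
984·2.44·(T − 58.3) + 746·0.14·(T − (-8.08)) = 0
2505.4 T = 139132
T = 139132 / 2505.4 = 55.5 °C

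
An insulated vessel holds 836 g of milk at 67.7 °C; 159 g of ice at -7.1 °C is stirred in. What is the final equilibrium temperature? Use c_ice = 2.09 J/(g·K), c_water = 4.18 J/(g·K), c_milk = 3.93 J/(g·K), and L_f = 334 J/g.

Let T be the final temperature. ΣQ_i = 0:
ice -7.1→0 °C: 159·2.09·7.1 = 2359.4
  melt ice: 159·334 = 53106
  warm the meltwater: 664.62 T
  milk cools: 836·3.93·(T − 67.7) = 3285.5(T − 67.7)
3950.1 T = 222427 − 55465 = 166962
T ≈ 42.27 °C — above 0 °C, consistent with complete melting.

T_f ≈ 42.3 °C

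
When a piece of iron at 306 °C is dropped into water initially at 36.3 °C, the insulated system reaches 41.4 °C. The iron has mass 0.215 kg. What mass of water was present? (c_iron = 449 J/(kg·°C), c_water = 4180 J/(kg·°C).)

m ≈ 1.2 kg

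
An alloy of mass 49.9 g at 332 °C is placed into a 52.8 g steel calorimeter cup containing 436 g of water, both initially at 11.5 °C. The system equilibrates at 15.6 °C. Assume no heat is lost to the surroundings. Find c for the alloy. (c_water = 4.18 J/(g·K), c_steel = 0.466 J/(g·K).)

c ≈ 0.48 J/(g·K)

Energy conservation, ΣQ = 0:
49.9·c·(15.6 − 332) + 436·4.18·(15.6 − 11.5) + 52.8·0.466·(15.6 − 11.5) = 0
-15788 c = -7573
c = -7573/-15788 ≈ 0.4797 J/(g·K)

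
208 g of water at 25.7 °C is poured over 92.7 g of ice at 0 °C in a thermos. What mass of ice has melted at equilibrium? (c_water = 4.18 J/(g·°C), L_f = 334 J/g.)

m_melted ≈ 66.9 g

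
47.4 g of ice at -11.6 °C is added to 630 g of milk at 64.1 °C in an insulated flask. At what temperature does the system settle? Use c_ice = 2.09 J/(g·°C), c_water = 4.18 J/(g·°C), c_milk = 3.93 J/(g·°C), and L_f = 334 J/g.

T_f ≈ 53.0 °C

Setting the total heat transfer to zero:
ice -11.6→0 °C: 47.4·2.09·11.6 = 1149.2; melt ice: 47.4·334 = 15832; warm the meltwater: 198.13 T; milk: 2475.9(T − 64.1)
2674 T = 158705 − 16981 = 141724
T ≈ 53.00 °C — above 0 °C, consistent with complete melting.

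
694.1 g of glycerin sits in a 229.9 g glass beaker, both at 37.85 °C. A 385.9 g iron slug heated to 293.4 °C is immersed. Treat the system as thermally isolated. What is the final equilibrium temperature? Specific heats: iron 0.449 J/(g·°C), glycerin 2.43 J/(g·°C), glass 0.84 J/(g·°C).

Net heat exchanged in the isolated system is zero:
385.9·0.449·(T − 293.4) + 694.1·2.43·(T − 37.85) + 229.9·0.84·(T − 37.85) = 0
173.27(T − 293.4) + 1686.7(T − 37.85) + 193.12(T − 37.85) = 0
2053 T = 121987
T = 121987 / 2053 = 59.4 °C

T_f ≈ 59.4 °C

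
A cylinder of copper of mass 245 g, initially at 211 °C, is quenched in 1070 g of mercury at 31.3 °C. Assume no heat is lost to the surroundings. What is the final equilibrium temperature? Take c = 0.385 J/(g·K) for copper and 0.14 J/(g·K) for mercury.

Heat lost by the copper equals heat gained by the mercury:
245·0.385·(211 − T) = 1070·0.14·(T − 31.3)
94.33(211 − T) = 149.8(T − 31.3)
244.12 T = 24591  ⇒  T ≈ 100.73 °C

T_f ≈ 100.7 °C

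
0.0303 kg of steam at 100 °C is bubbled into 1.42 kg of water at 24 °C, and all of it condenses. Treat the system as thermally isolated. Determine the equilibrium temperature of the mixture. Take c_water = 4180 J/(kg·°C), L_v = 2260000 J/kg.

Conservation of energy gives ΣQ = 0:
steam→water at 100 °C releases m L_v = 0.0303×2260000 = 68478; condensate cools 100→T: 0.0303×4180×(T − 100) = 126.65(T − 100); original water: 5935.6(T − 24)
6062.3 T = 68478 + 12665 + 142454 = 223598
T ≈ 36.88 °C, under the boiling point, so the assumption holds.

T_f ≈ 36.9 °C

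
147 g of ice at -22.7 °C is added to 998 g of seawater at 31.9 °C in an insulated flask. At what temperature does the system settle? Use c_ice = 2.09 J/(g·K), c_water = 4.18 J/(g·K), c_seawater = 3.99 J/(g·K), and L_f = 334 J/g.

T_f ≈ 15.4 °C

Setting the total heat transfer to zero:
warm ice to 0 °C: 147·2.09·(0 − (-22.7)) = 6974.1; melt ice: 147·334 = 49098; warm the meltwater: 614.46 T; seawater: 3982(T − 31.9)
4596.5 T = 127026 − 56072 = 70954
T ≈ 15.44 °C (positive, so assuming full melt was valid).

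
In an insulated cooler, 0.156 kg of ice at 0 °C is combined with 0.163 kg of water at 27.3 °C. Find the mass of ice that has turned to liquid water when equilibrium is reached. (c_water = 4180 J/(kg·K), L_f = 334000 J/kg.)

Heat available from the water dropping to 0 °C: 0.163×4180×27.3 = 18601 J.
Melting all 0.156 kg of ice would need 0.156×334000 = 52104 J.
Since 18601 < 52104 J, not all the ice melts; equilibrium is at 0 °C.
Mass melted = 18601/334000 ≈ 0.05569 kg.

m_melted ≈ 0.0557 kg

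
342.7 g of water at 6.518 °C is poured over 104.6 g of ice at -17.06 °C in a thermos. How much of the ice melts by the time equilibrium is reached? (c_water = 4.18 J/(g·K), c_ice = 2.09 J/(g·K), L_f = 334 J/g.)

m_melted ≈ 16.8 g

Cooling the water to 0 °C releases 342.7·4.18·6.518 = 9336.9 J.
Warming the ice to 0 °C takes 104.6·2.09·17.06 = 3729.6 J, leaving 5607.4 J for melting.
To melt every bit of ice: 104.6·334 = 34936 J.
Since 5607.4 < 34936 J, not all the ice melts; equilibrium is at 0 °C.
Mass melted = 5607.4/334 ≈ 16.79 g.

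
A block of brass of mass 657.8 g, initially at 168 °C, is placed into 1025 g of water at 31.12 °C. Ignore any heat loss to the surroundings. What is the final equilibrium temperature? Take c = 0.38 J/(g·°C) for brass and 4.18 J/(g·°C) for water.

T_f ≈ 38.7 °C

Heat lost by the brass equals heat gained by the water:
657.8·0.38·(168 − T) = 1025·4.18·(T − 31.12)
249.96(168 − T) = 4284.5(T − 31.12)
4534.5 T = 175328  ⇒  T ≈ 38.67 °C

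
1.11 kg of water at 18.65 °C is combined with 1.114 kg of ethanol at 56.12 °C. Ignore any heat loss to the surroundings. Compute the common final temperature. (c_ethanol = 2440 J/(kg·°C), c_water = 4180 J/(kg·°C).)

T_f = Σ m_i c_i T_i / Σ m_i c_i:
T_f = (2718.2*56.12 + 4639.8*18.65) / (2718.2 + 4639.8)
    = 239075 / 7358 ≈ 32.49 °C

T_f ≈ 32.5 °C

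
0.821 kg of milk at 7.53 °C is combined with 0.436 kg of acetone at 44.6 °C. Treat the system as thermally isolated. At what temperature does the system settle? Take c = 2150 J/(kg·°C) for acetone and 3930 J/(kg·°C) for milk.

|Q_acetone| = |Q_milk|:
0.436·2150·(44.6 − T) = 0.821·3930·(T − 7.53)
937.4(44.6 − T) = 3226.5(T − 7.53)
4163.9 T = 66104  ⇒  T ≈ 15.88 °C

T_f ≈ 15.9 °C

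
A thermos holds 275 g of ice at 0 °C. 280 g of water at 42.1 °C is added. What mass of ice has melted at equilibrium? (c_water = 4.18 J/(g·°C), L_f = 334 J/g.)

Water can give up m c ΔT = 280×4.18×42.1 = 49274 J before reaching 0 °C.
Melting all 275 g of ice would need 275×334 = 91850 J.
49274 J < 91850 J, so only part of the ice melts and the system sits at 0 °C.
m_melt = 49274 / L_f = 147.5 g.

m_melted ≈ 148 g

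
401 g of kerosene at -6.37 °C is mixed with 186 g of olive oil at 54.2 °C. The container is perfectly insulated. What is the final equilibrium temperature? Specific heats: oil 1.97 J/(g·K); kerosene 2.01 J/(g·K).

T_f ≈ 12.6 °C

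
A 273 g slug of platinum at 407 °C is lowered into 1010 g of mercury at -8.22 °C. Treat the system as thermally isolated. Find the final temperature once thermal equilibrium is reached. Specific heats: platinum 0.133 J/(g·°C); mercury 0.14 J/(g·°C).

Heat lost by the platinum equals heat gained by the mercury:
273·0.133·(407 − T) = 1010·0.14·(T − (-8.22))
36.31(407 − T) = 141.4(T − (-8.22))
177.71 T = 13615  ⇒  T ≈ 76.62 °C

T_f ≈ 76.6 °C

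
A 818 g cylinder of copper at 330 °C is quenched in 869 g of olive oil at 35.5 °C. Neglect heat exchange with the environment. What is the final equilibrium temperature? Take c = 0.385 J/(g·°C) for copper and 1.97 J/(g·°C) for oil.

T_f ≈ 81.3 °C

Taking heat into each body as positive, Σ m c ΔT = 0:
818*0.385*(T − 330) + 869*1.97*(T − 35.5) = 0
314.93(T − 330) + 1711.9(T − 35.5) = 0
2026.9 T = 164700
T ≈ 81.26 °C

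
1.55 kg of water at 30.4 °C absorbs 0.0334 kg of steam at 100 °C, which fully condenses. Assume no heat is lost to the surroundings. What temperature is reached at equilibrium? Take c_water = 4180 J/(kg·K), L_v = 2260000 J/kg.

Taking heat into each body as positive, Σ m c ΔT = 0:
latent heat released on condensation: 0.0334·2260000 = 75484
  condensate cools 100→T: 0.0334·4180·(T − 100) = 139.61(T − 100)
  original water: 6479(T − 30.4)
6618.6 T = 75484 + 13961 + 196962 = 286407
T ≈ 43.27 °C (< 100 °C, so full condensation is consistent).

T_f ≈ 43.3 °C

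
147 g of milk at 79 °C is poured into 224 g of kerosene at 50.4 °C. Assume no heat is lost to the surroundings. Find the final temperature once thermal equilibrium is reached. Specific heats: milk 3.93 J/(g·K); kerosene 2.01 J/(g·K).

Taking heat into each body as positive, Σ m c ΔT = 0:
147·3.93·(T − 79) + 224·2.01·(T − 50.4) = 0
577.71(T − 79) + 450.24(T − 50.4) = 0
1028 T = 68331
T = 68331/1028 ≈ 66.47 °C

T_f ≈ 66.5 °C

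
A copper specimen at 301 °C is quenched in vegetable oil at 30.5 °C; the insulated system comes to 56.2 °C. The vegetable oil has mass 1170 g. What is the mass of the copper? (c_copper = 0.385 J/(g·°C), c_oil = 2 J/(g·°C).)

m ≈ 638 g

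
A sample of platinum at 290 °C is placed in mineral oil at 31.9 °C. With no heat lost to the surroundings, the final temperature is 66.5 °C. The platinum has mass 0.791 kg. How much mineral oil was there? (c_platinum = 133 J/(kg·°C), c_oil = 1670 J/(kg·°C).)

Heat lost by the platinum = heat gained by the oil:
0.791·133·(290 − 66.5) = m·1670·(66.5 − 31.9)
57782 m = 23513  ⇒  m ≈ 0.4069 kg

m ≈ 0.407 kg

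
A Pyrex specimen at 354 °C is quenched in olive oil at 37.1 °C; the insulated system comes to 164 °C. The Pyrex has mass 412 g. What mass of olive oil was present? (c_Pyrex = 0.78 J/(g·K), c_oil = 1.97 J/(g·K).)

m ≈ 244 g

Let T be the final temperature. ΣQ_i = 0:
412×0.78×(164 − 354) + m×1.97×(164 − 37.1) = 0
249.99 m = 61058
m = 61058/249.99 ≈ 244.2 g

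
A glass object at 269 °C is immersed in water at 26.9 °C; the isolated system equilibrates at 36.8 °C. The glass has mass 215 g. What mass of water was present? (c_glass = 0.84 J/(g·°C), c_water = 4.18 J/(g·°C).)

m ≈ 1010 g

Heat lost by the glass = heat gained by the water:
215×0.84×(269 − 36.8) = m×4.18×(36.8 − 26.9)
41.38 m = 41935  ⇒  m ≈ 1013 g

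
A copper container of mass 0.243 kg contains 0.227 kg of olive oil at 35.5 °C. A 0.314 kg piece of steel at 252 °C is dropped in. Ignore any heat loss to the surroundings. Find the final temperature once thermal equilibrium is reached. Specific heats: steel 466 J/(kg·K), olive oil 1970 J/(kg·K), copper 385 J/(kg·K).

T_f ≈ 81.6 °C

Taking heat into each body as positive, Σ m c ΔT = 0:
0.314*466*(T − 252) + 0.227*1970*(T − 35.5) + 0.243*385*(T − 35.5) = 0
687.07 T = 56070
T ≈ 81.61 °C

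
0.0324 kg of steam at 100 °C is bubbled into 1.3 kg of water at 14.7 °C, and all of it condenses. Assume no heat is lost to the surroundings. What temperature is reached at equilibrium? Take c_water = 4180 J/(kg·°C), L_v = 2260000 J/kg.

T_f ≈ 29.9 °C

Energy conservation, ΣQ = 0:
latent heat released on condensation: 0.0324·2260000 = 73224
  condensate cools 100→T: 0.0324·4180·(T − 100) = 135.43(T − 100)
  original water: 5434(T − 14.7)
5569.4 T = 73224 + 13543 + 79880 = 166647
T ≈ 29.92 °C — below 100 °C, confirming all the steam condensed.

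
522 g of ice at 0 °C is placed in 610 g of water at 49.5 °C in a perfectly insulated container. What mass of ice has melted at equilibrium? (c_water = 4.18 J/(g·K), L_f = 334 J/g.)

Cooling the water to 0 °C releases 610×4.18×49.5 = 126215 J.
Fully melting the ice requires m_ice L_f = 522×334 = 174348 J.
That's not enough to melt it all — equilibrium is at 0 °C with ice remaining.
m_melt = 126215 / L_f = 377.9 g.

m_melted ≈ 378 g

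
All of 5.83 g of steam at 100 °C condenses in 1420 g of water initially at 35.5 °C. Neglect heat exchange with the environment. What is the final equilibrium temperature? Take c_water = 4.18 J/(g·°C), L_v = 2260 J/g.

T_f ≈ 38.0 °C

Energy balance with sensible and latent terms:
latent heat released on condensation: 5.83·2260 = 13176
  condensate cools 100→T: 5.83·4.18·(T − 100) = 24.37(T − 100)
  original water: 5935.6(T − 35.5)
5960 T = 13176 + 2436.9 + 210714 = 226327
T ≈ 37.97 °C, under the boiling point, so the assumption holds.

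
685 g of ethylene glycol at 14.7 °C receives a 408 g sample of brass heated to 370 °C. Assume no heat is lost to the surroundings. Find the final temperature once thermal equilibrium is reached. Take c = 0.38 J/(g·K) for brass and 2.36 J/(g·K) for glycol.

T_f ≈ 45.8 °C

With ΣQ=0 the equilibrium temperature is the m·c-weighted mean:
T_f = (155.04*370 + 1616.6*14.7) / (155.04 + 1616.6)
    = 81129 / 1771.6 ≈ 45.79 °C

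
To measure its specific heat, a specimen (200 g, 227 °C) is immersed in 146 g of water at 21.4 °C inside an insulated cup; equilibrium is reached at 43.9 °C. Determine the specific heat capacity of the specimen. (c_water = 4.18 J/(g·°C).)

c ≈ 0.375 J/(g·°C)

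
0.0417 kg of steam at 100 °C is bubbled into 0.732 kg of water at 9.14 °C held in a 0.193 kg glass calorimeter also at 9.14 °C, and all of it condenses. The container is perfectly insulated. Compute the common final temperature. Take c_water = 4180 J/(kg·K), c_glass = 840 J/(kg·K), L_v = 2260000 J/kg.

Energy balance with sensible and latent terms:
steam→water at 100 °C releases m L_v = 0.0417·2260000 = 94242; condensed water 100 °C→T: 174.31(T − 100); water warms: 0.732·4180·(T − 9.14) = 3059.8(T − 9.14); cup: 162.12(T − 9.14)
3396.2 T = 94242 + 17431 + 29448 = 141121
T ≈ 41.55 °C — below 100 °C, confirming all the steam condensed.

T_f ≈ 41.6 °C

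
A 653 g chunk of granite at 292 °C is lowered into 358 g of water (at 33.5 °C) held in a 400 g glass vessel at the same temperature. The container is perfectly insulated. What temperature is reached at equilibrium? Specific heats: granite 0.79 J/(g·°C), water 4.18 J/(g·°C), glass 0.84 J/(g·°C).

T_f ≈ 90.3 °C

Taking heat into each body as positive, Σ m c ΔT = 0:
653×0.79×(T − 292) + 358×4.18×(T − 33.5) + 400×0.84×(T − 33.5) = 0
515.87(T − 292) + 1496.4(T − 33.5) + 336(T − 33.5) = 0
2348.3 T = 212021
T = 212021/2348.3 ≈ 90.29 °C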